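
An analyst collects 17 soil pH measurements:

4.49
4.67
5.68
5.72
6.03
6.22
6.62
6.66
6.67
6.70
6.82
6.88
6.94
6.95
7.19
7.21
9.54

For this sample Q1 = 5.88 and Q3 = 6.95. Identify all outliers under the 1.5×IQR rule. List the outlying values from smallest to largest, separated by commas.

9.54

IQR = Q3 − Q1 = 6.95 − 5.88 = 1.07.
Lower fence = Q1 − 1.5·IQR = 5.88 − 1.605 = 4.275.
Upper fence = Q3 + 1.5·IQR = 6.95 + 1.605 = 8.555.
9.54 > 8.555 → outlier.
All remaining values lie within [4.275, 8.555].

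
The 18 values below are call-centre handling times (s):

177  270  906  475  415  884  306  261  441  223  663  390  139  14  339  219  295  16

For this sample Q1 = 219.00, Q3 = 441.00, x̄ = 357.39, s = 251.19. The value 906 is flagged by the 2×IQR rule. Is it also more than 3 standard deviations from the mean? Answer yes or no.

no

z = (906 − 357.39) / 251.19 = 2.18.
|z| = 2.18 ≤ 3.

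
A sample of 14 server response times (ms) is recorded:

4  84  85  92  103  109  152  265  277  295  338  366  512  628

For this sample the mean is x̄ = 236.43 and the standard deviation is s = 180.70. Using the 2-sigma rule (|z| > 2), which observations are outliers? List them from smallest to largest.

Cutoffs at x̄ ± 2s: 236.43 ± 2·180.70 = [-124.97, 597.83].
628: z = 2.17, |z| > 2 → outlier.
Every other value lies within [-124.97, 597.83].

628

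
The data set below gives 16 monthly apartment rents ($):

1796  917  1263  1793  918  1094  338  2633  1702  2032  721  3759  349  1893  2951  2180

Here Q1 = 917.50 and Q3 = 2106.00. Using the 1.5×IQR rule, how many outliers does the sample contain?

IQR = 1188.50; fences at 917.50 − 1782.75 = -865.25 and 2106.00 + 1782.75 = 3888.75.
Every value lies within the cutoffs.

0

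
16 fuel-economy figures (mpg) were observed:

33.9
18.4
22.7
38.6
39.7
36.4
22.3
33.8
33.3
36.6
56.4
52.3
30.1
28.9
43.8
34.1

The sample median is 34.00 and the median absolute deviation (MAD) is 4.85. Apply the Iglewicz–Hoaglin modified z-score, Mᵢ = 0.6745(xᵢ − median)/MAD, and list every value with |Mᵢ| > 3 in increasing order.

56.4

|Mᵢ| > 3 ⇔ |xᵢ − 34.00| > 3·4.85/0.6745 = 21.57.
So outliers lie outside [12.43, 55.57].
56.4: M = 3.12 → outlier.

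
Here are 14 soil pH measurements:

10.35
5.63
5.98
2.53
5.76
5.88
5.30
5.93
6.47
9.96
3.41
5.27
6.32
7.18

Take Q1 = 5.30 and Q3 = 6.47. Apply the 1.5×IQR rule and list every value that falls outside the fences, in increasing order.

2.53, 3.41, 9.96, 10.35

IQR = Q3 − Q1 = 6.47 − 5.30 = 1.17.
Lower fence = Q1 − 1.5·IQR = 5.30 − 1.755 = 3.545.
Upper fence = Q3 + 1.5·IQR = 6.47 + 1.755 = 8.225.
2.53 < 3.545 → outlier.
3.41 < 3.545 → outlier.
9.96 > 8.225 → outlier.
10.35 > 8.225 → outlier.
All remaining values lie within [3.545, 8.225].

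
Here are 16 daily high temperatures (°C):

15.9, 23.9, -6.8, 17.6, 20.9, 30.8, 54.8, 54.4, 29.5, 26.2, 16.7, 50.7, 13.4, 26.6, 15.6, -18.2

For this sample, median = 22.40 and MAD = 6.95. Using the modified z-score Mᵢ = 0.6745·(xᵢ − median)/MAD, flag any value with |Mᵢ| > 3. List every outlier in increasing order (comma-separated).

|Mᵢ| > 3 ⇔ |xᵢ − 22.40| > 3·6.95/0.6745 = 30.91.
So outliers lie outside [-8.51, 53.31].
-18.2: M = -3.94 → outlier.
54.4: M = 3.11 → outlier.
54.8: M = 3.14 → outlier.

-18.2, 54.4, 54.8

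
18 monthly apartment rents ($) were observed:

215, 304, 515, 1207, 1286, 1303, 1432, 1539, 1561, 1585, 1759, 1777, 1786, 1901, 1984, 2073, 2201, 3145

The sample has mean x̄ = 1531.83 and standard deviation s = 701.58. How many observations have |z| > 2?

Cutoffs: x̄ ± 2s = [128.67, 2934.99].
Outside the cutoffs: 3145.

1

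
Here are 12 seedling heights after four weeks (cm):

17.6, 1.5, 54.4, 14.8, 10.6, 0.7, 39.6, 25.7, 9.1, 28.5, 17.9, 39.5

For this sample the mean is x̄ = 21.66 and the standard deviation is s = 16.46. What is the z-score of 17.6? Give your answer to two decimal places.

z = (17.6 − 21.66) / 16.46 = -0.25.

-0.25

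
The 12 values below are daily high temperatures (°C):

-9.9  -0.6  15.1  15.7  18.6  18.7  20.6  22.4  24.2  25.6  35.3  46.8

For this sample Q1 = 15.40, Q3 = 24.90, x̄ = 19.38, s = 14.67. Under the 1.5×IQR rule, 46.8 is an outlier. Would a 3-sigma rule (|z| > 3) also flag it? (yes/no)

z = (46.8 − 19.38) / 14.67 = 1.87.
|z| = 1.87 ≤ 3.

no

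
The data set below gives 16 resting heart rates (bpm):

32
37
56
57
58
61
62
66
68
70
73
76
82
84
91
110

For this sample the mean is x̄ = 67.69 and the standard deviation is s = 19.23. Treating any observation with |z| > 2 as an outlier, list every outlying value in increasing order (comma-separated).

Cutoffs at x̄ ± 2s: 67.69 ± 2·19.23 = [29.23, 106.15].
110: z = 2.20, |z| > 2 → outlier.
Every other value lies within [29.23, 106.15].

110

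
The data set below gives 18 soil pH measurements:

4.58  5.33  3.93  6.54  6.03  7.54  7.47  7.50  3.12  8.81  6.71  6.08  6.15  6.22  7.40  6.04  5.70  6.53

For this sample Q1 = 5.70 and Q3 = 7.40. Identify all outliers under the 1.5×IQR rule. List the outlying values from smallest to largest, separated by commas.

3.12

IQR = Q3 − Q1 = 7.40 − 5.70 = 1.70.
Lower fence = Q1 − 1.5·IQR = 5.70 − 2.55 = 3.15.
Upper fence = Q3 + 1.5·IQR = 7.40 + 2.55 = 9.95.
3.12 < 3.15 → outlier.
All remaining values lie within [3.15, 9.95].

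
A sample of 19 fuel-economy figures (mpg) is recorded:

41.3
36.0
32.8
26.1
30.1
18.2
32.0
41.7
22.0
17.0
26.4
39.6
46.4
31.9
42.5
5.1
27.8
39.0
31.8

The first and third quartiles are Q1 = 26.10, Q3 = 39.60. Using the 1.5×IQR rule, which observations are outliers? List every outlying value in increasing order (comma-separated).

IQR = Q3 − Q1 = 39.60 − 26.10 = 13.50.
Lower fence = Q1 − 1.5·IQR = 26.10 − 20.25 = 5.85.
Upper fence = Q3 + 1.5·IQR = 39.60 + 20.25 = 59.85.
5.1 < 5.85 → outlier.
All remaining values lie within [5.85, 59.85].

5.1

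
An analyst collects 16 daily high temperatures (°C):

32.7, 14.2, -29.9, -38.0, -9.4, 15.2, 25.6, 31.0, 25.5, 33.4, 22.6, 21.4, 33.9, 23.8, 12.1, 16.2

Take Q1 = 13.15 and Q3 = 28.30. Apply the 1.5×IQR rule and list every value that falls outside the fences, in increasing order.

-38.0, -29.9

IQR = Q3 − Q1 = 28.30 − 13.15 = 15.15.
Lower fence = Q1 − 1.5·IQR = 13.15 − 22.725 = -9.575.
Upper fence = Q3 + 1.5·IQR = 28.30 + 22.725 = 51.025.
-38.0 < -9.575 → outlier.
-29.9 < -9.575 → outlier.
All remaining values lie within [-9.575, 51.025].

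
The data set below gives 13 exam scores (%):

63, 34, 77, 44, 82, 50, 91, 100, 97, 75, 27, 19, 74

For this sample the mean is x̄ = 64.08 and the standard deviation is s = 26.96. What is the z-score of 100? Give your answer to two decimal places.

1.33

z = (100 − 64.08) / 26.96 = 1.33.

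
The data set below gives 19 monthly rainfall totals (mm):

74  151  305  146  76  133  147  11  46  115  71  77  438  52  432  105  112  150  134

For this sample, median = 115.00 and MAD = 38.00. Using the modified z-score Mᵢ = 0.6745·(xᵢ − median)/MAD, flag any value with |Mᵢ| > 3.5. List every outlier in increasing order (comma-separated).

|Mᵢ| > 3.5 ⇔ |xᵢ − 115.00| > 3.5·38.00/0.6745 = 197.18.
So outliers lie outside [-82.18, 312.18].
432: M = 5.63 → outlier.
438: M = 5.73 → outlier.

432, 438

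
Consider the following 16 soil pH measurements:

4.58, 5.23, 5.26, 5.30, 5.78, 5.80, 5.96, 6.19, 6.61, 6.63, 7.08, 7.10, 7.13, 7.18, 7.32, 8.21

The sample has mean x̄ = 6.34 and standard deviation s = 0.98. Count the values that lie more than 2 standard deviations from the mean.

Cutoffs: x̄ ± 2s = [4.38, 8.30].
Every value lies within the cutoffs.

0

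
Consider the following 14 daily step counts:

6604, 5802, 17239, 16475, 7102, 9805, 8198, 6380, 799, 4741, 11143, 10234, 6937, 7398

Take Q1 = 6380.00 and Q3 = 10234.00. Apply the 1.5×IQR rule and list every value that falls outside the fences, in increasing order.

16475, 17239

IQR = Q3 − Q1 = 10234.00 − 6380.00 = 3854.00.
Lower fence = Q1 − 1.5·IQR = 6380.00 − 5781.00 = 599.00.
Upper fence = Q3 + 1.5·IQR = 10234.00 + 5781.00 = 16015.00.
16475 > 16015.00 → outlier.
17239 > 16015.00 → outlier.
All remaining values lie within [599.00, 16015.00].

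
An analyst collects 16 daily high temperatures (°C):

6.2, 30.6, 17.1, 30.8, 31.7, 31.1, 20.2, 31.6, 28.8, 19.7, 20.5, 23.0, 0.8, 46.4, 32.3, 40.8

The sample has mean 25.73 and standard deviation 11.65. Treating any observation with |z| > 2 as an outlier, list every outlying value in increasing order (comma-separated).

0.8

Cutoffs at x̄ ± 2s: 25.73 ± 2·11.65 = [2.43, 49.03].
0.8: z = -2.14, |z| > 2 → outlier.
Every other value lies within [2.43, 49.03].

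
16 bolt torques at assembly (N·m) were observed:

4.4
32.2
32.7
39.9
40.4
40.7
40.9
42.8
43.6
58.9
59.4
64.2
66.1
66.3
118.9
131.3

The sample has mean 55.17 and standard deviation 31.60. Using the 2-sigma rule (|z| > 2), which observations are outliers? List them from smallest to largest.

Cutoffs at x̄ ± 2s: 55.17 ± 2·31.60 = [-8.03, 118.37].
118.9: z = 2.02, |z| > 2 → outlier.
131.3: z = 2.41, |z| > 2 → outlier.
Every other value lies within [-8.03, 118.37].

118.9, 131.3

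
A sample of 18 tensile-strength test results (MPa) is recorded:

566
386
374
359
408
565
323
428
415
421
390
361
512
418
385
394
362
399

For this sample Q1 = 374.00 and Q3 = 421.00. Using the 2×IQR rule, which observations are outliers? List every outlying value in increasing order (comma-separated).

IQR = Q3 − Q1 = 421.00 − 374.00 = 47.00.
Lower fence = Q1 − 2·IQR = 374.00 − 94.00 = 280.00.
Upper fence = Q3 + 2·IQR = 421.00 + 94.00 = 515.00.
565 > 515.00 → outlier.
566 > 515.00 → outlier.
All remaining values lie within [280.00, 515.00].

565, 566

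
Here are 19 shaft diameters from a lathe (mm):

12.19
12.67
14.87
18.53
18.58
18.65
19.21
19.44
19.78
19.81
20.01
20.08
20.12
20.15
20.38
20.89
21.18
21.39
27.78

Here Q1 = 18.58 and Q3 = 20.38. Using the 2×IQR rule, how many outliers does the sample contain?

IQR = 1.80; fences at 18.58 − 3.60 = 14.98 and 20.38 + 3.60 = 23.98.
Outside the cutoffs: 12.19, 12.67, 14.87, 27.78.

4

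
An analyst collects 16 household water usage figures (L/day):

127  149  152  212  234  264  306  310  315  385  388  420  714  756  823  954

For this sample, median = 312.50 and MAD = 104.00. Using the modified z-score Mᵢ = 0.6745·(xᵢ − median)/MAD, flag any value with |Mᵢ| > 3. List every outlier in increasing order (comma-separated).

|Mᵢ| > 3 ⇔ |xᵢ − 312.50| > 3·104.00/0.6745 = 462.56.
So outliers lie outside [-150.06, 775.06].
823: M = 3.31 → outlier.
954: M = 4.16 → outlier.

823, 954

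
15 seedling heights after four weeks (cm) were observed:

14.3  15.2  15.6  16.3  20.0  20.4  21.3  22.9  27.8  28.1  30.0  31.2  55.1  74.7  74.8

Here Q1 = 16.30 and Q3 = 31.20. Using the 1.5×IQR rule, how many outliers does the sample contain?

3

IQR = 14.90; fences at 16.30 − 22.35 = -6.05 and 31.20 + 22.35 = 53.55.
Outside the cutoffs: 55.1, 74.7, 74.8.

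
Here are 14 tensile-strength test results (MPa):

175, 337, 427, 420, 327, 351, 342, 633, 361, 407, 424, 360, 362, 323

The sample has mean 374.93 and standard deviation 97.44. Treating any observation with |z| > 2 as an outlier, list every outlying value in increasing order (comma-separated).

175, 633

Cutoffs at x̄ ± 2s: 374.93 ± 2·97.44 = [180.05, 569.81].
175: z = -2.05, |z| > 2 → outlier.
633: z = 2.65, |z| > 2 → outlier.
Every other value lies within [180.05, 569.81].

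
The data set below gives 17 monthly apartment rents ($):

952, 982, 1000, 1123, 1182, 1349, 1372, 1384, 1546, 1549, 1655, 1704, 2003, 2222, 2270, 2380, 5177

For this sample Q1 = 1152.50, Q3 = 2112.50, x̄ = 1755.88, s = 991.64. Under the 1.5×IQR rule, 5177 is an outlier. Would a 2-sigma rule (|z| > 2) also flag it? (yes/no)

z = (5177 − 1755.88) / 991.64 = 3.45.
|z| = 3.45 > 2.

yes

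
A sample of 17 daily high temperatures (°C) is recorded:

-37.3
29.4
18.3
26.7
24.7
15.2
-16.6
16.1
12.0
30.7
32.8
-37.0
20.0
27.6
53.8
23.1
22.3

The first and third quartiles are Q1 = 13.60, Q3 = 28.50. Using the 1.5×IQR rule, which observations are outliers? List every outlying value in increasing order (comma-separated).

IQR = Q3 − Q1 = 28.50 − 13.60 = 14.90.
Lower fence = Q1 − 1.5·IQR = 13.60 − 22.35 = -8.75.
Upper fence = Q3 + 1.5·IQR = 28.50 + 22.35 = 50.85.
-37.3 < -8.75 → outlier.
-37.0 < -8.75 → outlier.
-16.6 < -8.75 → outlier.
53.8 > 50.85 → outlier.
All remaining values lie within [-8.75, 50.85].

-37.3, -37.0, -16.6, 53.8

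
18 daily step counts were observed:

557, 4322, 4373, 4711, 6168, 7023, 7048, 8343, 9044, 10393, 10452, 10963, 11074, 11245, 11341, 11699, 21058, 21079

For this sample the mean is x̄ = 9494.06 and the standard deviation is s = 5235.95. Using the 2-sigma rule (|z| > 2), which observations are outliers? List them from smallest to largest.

Cutoffs at x̄ ± 2s: 9494.06 ± 2·5235.95 = [-977.84, 19965.96].
21058: z = 2.21, |z| > 2 → outlier.
21079: z = 2.21, |z| > 2 → outlier.
Every other value lies within [-977.84, 19965.96].

21058, 21079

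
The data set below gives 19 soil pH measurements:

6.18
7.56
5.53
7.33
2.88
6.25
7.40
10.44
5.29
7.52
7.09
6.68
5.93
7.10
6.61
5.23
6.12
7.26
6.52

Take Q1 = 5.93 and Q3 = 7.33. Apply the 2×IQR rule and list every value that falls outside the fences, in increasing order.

IQR = Q3 − Q1 = 7.33 − 5.93 = 1.40.
Lower fence = Q1 − 2·IQR = 5.93 − 2.80 = 3.13.
Upper fence = Q3 + 2·IQR = 7.33 + 2.80 = 10.13.
2.88 < 3.13 → outlier.
10.44 > 10.13 → outlier.
All remaining values lie within [3.13, 10.13].

2.88, 10.44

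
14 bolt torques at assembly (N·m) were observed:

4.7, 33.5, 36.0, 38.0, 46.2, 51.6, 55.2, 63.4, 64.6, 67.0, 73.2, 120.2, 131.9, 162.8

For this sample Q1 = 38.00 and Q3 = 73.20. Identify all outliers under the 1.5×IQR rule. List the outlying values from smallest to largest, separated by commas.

IQR = Q3 − Q1 = 73.20 − 38.00 = 35.20.
Lower fence = Q1 − 1.5·IQR = 38.00 − 52.80 = -14.80.
Upper fence = Q3 + 1.5·IQR = 73.20 + 52.80 = 126.00.
131.9 > 126.00 → outlier.
162.8 > 126.00 → outlier.
All remaining values lie within [-14.80, 126.00].

131.9, 162.8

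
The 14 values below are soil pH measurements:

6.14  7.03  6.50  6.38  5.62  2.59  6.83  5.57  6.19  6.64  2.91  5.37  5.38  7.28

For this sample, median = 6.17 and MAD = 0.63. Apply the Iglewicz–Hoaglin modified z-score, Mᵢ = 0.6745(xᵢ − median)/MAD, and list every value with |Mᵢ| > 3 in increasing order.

2.59, 2.91

|Mᵢ| > 3 ⇔ |xᵢ − 6.17| > 3·0.63/0.6745 = 2.80.
So outliers lie outside [3.37, 8.97].
2.59: M = -3.83 → outlier.
2.91: M = -3.49 → outlier.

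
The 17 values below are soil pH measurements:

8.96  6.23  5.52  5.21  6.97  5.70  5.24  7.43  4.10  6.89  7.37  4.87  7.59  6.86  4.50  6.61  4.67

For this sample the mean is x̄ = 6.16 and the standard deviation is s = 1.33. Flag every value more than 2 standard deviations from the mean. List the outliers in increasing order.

8.96

Cutoffs at x̄ ± 2s: 6.16 ± 2·1.33 = [3.50, 8.82].
8.96: z = 2.11, |z| > 2 → outlier.
Every other value lies within [3.50, 8.82].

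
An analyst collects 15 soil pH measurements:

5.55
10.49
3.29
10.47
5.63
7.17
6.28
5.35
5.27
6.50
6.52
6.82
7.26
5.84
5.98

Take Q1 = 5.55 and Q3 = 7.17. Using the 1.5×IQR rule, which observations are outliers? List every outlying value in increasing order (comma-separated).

IQR = Q3 − Q1 = 7.17 − 5.55 = 1.62.
Lower fence = Q1 − 1.5·IQR = 5.55 − 2.43 = 3.12.
Upper fence = Q3 + 1.5·IQR = 7.17 + 2.43 = 9.60.
10.47 > 9.60 → outlier.
10.49 > 9.60 → outlier.
All remaining values lie within [3.12, 9.60].

10.47, 10.49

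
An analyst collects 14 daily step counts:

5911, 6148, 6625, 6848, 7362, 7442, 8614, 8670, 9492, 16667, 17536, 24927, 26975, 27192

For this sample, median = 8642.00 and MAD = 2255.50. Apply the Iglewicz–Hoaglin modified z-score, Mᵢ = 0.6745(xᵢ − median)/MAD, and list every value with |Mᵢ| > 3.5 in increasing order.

24927, 26975, 27192

|Mᵢ| > 3.5 ⇔ |xᵢ − 8642.00| > 3.5·2255.50/0.6745 = 11703.85.
So outliers lie outside [-3061.85, 20345.85].
24927: M = 4.87 → outlier.
26975: M = 5.48 → outlier.
27192: M = 5.55 → outlier.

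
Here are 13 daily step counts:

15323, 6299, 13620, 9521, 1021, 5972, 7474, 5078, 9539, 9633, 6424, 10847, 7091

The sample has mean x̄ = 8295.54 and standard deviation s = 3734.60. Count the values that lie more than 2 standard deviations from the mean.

Cutoffs: x̄ ± 2s = [826.34, 15764.74].
Every value lies within the cutoffs.

0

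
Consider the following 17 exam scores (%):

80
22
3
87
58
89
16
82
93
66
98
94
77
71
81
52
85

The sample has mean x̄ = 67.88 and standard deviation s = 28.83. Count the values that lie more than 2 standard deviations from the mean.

1

Cutoffs: x̄ ± 2s = [10.22, 125.54].
Outside the cutoffs: 3.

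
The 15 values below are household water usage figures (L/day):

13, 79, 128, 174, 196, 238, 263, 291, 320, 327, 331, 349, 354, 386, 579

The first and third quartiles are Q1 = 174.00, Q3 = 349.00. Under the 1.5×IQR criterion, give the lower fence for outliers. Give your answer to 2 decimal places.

-88.50

IQR = Q3 − Q1 = 349.00 − 174.00 = 175.00.
Lower fence = Q1 − 1.5·IQR = 174.00 − 262.50 = -88.50.
Upper fence = Q3 + 1.5·IQR = 349.00 + 262.50 = 611.50.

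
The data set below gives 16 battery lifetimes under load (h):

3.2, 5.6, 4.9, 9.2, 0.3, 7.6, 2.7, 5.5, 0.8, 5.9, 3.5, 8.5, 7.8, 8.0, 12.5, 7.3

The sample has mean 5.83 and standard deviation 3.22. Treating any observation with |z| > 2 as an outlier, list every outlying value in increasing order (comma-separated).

12.5

Cutoffs at x̄ ± 2s: 5.83 ± 2·3.22 = [-0.61, 12.27].
12.5: z = 2.07, |z| > 2 → outlier.
Every other value lies within [-0.61, 12.27].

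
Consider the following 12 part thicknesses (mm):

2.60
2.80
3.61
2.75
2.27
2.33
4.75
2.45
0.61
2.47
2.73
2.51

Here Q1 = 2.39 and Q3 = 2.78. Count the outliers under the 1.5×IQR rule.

IQR = 0.39; fences at 2.39 − 0.585 = 1.805 and 2.78 + 0.585 = 3.365.
Outside the cutoffs: 0.61, 3.61, 4.75.

3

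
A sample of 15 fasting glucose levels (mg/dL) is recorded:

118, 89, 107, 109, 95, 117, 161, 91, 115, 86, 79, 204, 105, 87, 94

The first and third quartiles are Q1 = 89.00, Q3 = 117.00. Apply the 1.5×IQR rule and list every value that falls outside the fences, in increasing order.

IQR = Q3 − Q1 = 117.00 − 89.00 = 28.00.
Lower fence = Q1 − 1.5·IQR = 89.00 − 42.00 = 47.00.
Upper fence = Q3 + 1.5·IQR = 117.00 + 42.00 = 159.00.
161 > 159.00 → outlier.
204 > 159.00 → outlier.
All remaining values lie within [47.00, 159.00].

161, 204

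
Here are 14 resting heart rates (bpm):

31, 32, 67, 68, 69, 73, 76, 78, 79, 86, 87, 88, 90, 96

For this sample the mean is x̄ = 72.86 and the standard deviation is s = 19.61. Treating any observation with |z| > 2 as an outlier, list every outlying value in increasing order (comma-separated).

31, 32

Cutoffs at x̄ ± 2s: 72.86 ± 2·19.61 = [33.64, 112.08].
31: z = -2.13, |z| > 2 → outlier.
32: z = -2.08, |z| > 2 → outlier.
Every other value lies within [33.64, 112.08].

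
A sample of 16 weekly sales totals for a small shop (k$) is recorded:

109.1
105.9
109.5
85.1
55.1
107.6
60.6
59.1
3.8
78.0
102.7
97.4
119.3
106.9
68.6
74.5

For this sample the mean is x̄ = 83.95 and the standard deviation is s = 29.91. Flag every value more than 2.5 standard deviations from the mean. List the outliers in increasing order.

Cutoffs at x̄ ± 2.5s: 83.95 ± 2.5·29.91 = [9.175, 158.725].
3.8: z = -2.68, |z| > 2.5 → outlier.
Every other value lies within [9.175, 158.725].

3.8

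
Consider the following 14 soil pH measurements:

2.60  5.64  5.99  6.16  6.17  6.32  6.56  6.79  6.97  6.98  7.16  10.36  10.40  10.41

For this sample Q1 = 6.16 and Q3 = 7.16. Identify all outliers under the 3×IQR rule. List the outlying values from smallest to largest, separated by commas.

2.60, 10.36, 10.40, 10.41

IQR = Q3 − Q1 = 7.16 − 6.16 = 1.00.
Lower fence = Q1 − 3·IQR = 6.16 − 3.00 = 3.16.
Upper fence = Q3 + 3·IQR = 7.16 + 3.00 = 10.16.
2.60 < 3.16 → outlier.
10.36 > 10.16 → outlier.
10.40 > 10.16 → outlier.
10.41 > 10.16 → outlier.
All remaining values lie within [3.16, 10.16].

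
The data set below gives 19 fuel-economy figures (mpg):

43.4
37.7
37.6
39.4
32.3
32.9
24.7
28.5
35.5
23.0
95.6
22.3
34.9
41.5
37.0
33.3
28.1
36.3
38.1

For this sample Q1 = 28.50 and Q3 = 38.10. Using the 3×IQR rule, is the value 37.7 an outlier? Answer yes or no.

IQR = Q3 − Q1 = 38.10 − 28.50 = 9.60.
Lower fence = Q1 − 3·IQR = 28.50 − 28.80 = -0.30.
Upper fence = Q3 + 3·IQR = 38.10 + 28.80 = 66.90.
37.7 lies within [-0.30, 66.90].

no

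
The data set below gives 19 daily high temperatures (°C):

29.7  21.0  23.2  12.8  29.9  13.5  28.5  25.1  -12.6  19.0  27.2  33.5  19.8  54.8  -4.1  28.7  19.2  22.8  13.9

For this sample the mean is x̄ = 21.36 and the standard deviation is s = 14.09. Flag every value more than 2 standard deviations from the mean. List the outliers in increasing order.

-12.6, 54.8

Cutoffs at x̄ ± 2s: 21.36 ± 2·14.09 = [-6.82, 49.54].
-12.6: z = -2.41, |z| > 2 → outlier.
54.8: z = 2.37, |z| > 2 → outlier.
Every other value lies within [-6.82, 49.54].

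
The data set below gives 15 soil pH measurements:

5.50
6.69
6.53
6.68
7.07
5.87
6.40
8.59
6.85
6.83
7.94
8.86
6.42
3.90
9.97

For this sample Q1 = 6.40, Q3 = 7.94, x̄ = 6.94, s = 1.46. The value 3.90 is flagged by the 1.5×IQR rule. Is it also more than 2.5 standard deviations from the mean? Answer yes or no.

no

z = (3.90 − 6.94) / 1.46 = -2.08.
|z| = 2.08 ≤ 2.5.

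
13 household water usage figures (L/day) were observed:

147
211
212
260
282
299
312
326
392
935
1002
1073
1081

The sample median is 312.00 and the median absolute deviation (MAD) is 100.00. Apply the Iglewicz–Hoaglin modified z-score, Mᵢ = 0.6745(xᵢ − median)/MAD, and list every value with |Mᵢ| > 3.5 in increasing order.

|Mᵢ| > 3.5 ⇔ |xᵢ − 312.00| > 3.5·100.00/0.6745 = 518.90.
So outliers lie outside [-206.90, 830.90].
935: M = 4.20 → outlier.
1002: M = 4.65 → outlier.
1073: M = 5.13 → outlier.
1081: M = 5.19 → outlier.

935, 1002, 1073, 1081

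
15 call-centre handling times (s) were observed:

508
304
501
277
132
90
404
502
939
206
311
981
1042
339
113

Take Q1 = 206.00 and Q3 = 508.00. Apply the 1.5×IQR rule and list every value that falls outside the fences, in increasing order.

IQR = Q3 − Q1 = 508.00 − 206.00 = 302.00.
Lower fence = Q1 − 1.5·IQR = 206.00 − 453.00 = -247.00.
Upper fence = Q3 + 1.5·IQR = 508.00 + 453.00 = 961.00.
981 > 961.00 → outlier.
1042 > 961.00 → outlier.
All remaining values lie within [-247.00, 961.00].

981, 1042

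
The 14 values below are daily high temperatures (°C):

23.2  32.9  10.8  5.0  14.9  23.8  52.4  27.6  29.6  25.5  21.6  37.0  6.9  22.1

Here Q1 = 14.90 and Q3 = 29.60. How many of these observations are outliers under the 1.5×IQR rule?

IQR = 14.70; fences at 14.90 − 22.05 = -7.15 and 29.60 + 22.05 = 51.65.
Outside the cutoffs: 52.4.

1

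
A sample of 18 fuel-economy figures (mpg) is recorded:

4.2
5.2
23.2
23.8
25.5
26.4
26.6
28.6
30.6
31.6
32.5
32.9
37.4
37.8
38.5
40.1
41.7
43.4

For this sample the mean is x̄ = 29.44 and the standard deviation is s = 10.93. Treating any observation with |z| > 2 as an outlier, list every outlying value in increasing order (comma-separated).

4.2, 5.2

Cutoffs at x̄ ± 2s: 29.44 ± 2·10.93 = [7.58, 51.30].
4.2: z = -2.31, |z| > 2 → outlier.
5.2: z = -2.22, |z| > 2 → outlier.
Every other value lies within [7.58, 51.30].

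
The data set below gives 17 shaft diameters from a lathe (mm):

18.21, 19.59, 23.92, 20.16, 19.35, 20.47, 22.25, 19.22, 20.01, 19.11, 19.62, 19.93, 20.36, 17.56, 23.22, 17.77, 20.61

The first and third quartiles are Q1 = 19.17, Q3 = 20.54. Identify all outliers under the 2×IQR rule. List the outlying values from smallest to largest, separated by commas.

23.92

IQR = Q3 − Q1 = 20.54 − 19.17 = 1.37.
Lower fence = Q1 − 2·IQR = 19.17 − 2.74 = 16.43.
Upper fence = Q3 + 2·IQR = 20.54 + 2.74 = 23.28.
23.92 > 23.28 → outlier.
All remaining values lie within [16.43, 23.28].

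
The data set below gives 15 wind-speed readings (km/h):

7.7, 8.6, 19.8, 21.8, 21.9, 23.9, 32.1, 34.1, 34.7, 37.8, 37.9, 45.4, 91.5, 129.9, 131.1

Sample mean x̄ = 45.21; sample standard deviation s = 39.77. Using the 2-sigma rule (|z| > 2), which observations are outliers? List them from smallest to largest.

Cutoffs at x̄ ± 2s: 45.21 ± 2·39.77 = [-34.33, 124.75].
129.9: z = 2.13, |z| > 2 → outlier.
131.1: z = 2.16, |z| > 2 → outlier.
Every other value lies within [-34.33, 124.75].

129.9, 131.1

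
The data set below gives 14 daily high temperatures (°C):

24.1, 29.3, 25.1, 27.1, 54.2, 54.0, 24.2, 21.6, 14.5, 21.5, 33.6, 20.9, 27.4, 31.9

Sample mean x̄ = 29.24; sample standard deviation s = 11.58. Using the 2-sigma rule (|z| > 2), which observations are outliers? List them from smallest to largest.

Cutoffs at x̄ ± 2s: 29.24 ± 2·11.58 = [6.08, 52.40].
54.0: z = 2.14, |z| > 2 → outlier.
54.2: z = 2.16, |z| > 2 → outlier.
Every other value lies within [6.08, 52.40].

54.0, 54.2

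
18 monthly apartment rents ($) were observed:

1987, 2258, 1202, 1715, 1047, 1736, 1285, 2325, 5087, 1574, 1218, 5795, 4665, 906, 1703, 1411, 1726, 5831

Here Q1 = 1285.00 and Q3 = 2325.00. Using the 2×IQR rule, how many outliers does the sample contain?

IQR = 1040.00; fences at 1285.00 − 2080.00 = -795.00 and 2325.00 + 2080.00 = 4405.00.
Outside the cutoffs: 4665, 5087, 5795, 5831.

4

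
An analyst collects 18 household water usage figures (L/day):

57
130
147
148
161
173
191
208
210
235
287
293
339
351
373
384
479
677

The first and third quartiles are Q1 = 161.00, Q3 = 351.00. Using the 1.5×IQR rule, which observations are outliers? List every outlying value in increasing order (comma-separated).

677

IQR = Q3 − Q1 = 351.00 − 161.00 = 190.00.
Lower fence = Q1 − 1.5·IQR = 161.00 − 285.00 = -124.00.
Upper fence = Q3 + 1.5·IQR = 351.00 + 285.00 = 636.00.
677 > 636.00 → outlier.
All remaining values lie within [-124.00, 636.00].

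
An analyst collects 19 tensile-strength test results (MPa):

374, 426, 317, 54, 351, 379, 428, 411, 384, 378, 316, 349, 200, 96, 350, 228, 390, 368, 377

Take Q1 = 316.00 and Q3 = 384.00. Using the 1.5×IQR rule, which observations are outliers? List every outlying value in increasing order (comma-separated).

IQR = Q3 − Q1 = 384.00 − 316.00 = 68.00.
Lower fence = Q1 − 1.5·IQR = 316.00 − 102.00 = 214.00.
Upper fence = Q3 + 1.5·IQR = 384.00 + 102.00 = 486.00.
54 < 214.00 → outlier.
96 < 214.00 → outlier.
200 < 214.00 → outlier.
All remaining values lie within [214.00, 486.00].

54, 96, 200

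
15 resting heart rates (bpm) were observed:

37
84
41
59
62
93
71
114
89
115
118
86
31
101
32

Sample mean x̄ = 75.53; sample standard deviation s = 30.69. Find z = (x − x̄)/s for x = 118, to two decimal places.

z = (118 − 75.53) / 30.69 = 1.38.

1.38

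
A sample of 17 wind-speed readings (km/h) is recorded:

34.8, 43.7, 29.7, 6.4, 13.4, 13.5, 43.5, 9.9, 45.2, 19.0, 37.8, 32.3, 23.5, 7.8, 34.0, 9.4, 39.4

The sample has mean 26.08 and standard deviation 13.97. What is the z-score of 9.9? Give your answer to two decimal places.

-1.16

z = (9.9 − 26.08) / 13.97 = -1.16.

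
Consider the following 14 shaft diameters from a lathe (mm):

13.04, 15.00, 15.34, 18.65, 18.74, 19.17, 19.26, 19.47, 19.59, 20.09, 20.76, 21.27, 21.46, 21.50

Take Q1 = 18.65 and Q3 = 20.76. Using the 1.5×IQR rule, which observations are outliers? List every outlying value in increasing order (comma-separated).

13.04, 15.00, 15.34

IQR = Q3 − Q1 = 20.76 − 18.65 = 2.11.
Lower fence = Q1 − 1.5·IQR = 18.65 − 3.165 = 15.485.
Upper fence = Q3 + 1.5·IQR = 20.76 + 3.165 = 23.925.
13.04 < 15.485 → outlier.
15.00 < 15.485 → outlier.
15.34 < 15.485 → outlier.
All remaining values lie within [15.485, 23.925].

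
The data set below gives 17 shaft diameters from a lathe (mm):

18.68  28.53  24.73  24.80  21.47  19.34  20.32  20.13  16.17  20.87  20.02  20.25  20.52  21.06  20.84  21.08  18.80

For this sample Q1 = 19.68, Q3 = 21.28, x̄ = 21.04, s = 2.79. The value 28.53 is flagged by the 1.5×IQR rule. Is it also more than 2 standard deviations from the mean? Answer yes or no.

yes

z = (28.53 − 21.04) / 2.79 = 2.68.
|z| = 2.68 > 2.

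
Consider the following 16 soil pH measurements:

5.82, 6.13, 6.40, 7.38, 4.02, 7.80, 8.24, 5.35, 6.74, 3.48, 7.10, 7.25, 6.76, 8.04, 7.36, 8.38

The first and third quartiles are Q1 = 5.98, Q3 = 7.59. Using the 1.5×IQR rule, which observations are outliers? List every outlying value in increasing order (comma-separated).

3.48

IQR = Q3 − Q1 = 7.59 − 5.98 = 1.61.
Lower fence = Q1 − 1.5·IQR = 5.98 − 2.415 = 3.565.
Upper fence = Q3 + 1.5·IQR = 7.59 + 2.415 = 10.005.
3.48 < 3.565 → outlier.
All remaining values lie within [3.565, 10.005].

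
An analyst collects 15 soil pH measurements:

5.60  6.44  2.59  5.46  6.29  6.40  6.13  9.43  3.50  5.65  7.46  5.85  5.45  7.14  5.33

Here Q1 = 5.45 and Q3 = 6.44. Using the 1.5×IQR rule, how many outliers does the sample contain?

3

IQR = 0.99; fences at 5.45 − 1.485 = 3.965 and 6.44 + 1.485 = 7.925.
Outside the cutoffs: 2.59, 3.50, 9.43.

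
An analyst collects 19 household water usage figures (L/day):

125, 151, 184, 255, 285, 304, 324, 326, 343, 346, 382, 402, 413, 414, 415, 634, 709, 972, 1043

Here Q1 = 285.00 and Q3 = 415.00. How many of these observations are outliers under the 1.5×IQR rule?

4

IQR = 130.00; fences at 285.00 − 195.00 = 90.00 and 415.00 + 195.00 = 610.00.
Outside the cutoffs: 634, 709, 972, 1043.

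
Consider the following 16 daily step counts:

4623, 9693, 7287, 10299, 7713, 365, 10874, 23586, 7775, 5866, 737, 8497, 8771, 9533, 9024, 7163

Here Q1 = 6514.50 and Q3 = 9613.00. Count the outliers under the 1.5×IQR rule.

IQR = 3098.50; fences at 6514.50 − 4647.75 = 1866.75 and 9613.00 + 4647.75 = 14260.75.
Outside the cutoffs: 365, 737, 23586.

3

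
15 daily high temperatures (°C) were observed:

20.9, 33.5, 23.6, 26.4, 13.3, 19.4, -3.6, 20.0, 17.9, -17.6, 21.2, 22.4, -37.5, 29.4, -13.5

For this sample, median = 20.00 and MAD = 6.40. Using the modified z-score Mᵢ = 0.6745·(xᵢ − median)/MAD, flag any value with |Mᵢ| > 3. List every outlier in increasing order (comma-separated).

-37.5, -17.6, -13.5

|Mᵢ| > 3 ⇔ |xᵢ − 20.00| > 3·6.40/0.6745 = 28.47.
So outliers lie outside [-8.47, 48.47].
-37.5: M = -6.06 → outlier.
-17.6: M = -3.96 → outlier.
-13.5: M = -3.53 → outlier.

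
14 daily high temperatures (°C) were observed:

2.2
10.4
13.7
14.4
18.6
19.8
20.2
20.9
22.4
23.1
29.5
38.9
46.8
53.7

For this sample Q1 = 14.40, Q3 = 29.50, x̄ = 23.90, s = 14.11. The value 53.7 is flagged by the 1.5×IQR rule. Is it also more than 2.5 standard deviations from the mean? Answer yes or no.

z = (53.7 − 23.90) / 14.11 = 2.11.
|z| = 2.11 ≤ 2.5.

no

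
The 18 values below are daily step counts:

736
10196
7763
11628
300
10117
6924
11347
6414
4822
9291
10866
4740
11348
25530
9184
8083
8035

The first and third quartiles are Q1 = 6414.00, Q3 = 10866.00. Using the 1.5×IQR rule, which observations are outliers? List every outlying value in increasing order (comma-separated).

25530

IQR = Q3 − Q1 = 10866.00 − 6414.00 = 4452.00.
Lower fence = Q1 − 1.5·IQR = 6414.00 − 6678.00 = -264.00.
Upper fence = Q3 + 1.5·IQR = 10866.00 + 6678.00 = 17544.00.
25530 > 17544.00 → outlier.
All remaining values lie within [-264.00, 17544.00].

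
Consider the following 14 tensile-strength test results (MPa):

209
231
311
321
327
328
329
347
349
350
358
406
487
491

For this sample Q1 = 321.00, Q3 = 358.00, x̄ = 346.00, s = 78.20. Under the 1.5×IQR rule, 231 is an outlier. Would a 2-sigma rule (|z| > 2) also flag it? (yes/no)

z = (231 − 346.00) / 78.20 = -1.47.
|z| = 1.47 ≤ 2.

no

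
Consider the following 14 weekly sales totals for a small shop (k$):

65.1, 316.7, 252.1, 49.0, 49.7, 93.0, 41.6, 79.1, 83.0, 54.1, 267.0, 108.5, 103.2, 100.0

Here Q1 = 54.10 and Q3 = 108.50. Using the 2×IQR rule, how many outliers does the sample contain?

3

IQR = 54.40; fences at 54.10 − 108.80 = -54.70 and 108.50 + 108.80 = 217.30.
Outside the cutoffs: 252.1, 267.0, 316.7.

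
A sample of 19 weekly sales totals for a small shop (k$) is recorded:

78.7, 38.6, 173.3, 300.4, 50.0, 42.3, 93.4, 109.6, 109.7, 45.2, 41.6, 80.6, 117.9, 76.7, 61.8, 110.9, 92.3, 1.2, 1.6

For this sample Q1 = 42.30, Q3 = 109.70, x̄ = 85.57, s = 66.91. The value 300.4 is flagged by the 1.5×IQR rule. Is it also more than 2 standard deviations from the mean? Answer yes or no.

z = (300.4 − 85.57) / 66.91 = 3.21.
|z| = 3.21 > 2.

yes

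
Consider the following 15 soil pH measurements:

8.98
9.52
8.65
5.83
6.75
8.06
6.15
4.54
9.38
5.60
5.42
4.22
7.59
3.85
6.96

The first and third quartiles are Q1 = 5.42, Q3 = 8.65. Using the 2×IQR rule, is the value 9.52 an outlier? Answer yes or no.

no

IQR = Q3 − Q1 = 8.65 − 5.42 = 3.23.
Lower fence = Q1 − 2·IQR = 5.42 − 6.46 = -1.04.
Upper fence = Q3 + 2·IQR = 8.65 + 6.46 = 15.11.
9.52 lies within [-1.04, 15.11].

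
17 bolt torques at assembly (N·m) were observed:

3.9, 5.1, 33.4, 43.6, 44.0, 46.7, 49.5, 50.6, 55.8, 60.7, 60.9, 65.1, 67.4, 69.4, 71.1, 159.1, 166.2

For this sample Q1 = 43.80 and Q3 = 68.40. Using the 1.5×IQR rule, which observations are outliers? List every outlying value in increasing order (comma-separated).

IQR = Q3 − Q1 = 68.40 − 43.80 = 24.60.
Lower fence = Q1 − 1.5·IQR = 43.80 − 36.90 = 6.90.
Upper fence = Q3 + 1.5·IQR = 68.40 + 36.90 = 105.30.
3.9 < 6.90 → outlier.
5.1 < 6.90 → outlier.
159.1 > 105.30 → outlier.
166.2 > 105.30 → outlier.
All remaining values lie within [6.90, 105.30].

3.9, 5.1, 159.1, 166.2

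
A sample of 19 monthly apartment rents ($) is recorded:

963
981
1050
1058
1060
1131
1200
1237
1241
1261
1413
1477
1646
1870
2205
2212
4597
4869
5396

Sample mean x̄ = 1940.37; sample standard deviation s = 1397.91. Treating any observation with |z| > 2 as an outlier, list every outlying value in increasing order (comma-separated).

4869, 5396

Cutoffs at x̄ ± 2s: 1940.37 ± 2·1397.91 = [-855.45, 4736.19].
4869: z = 2.10, |z| > 2 → outlier.
5396: z = 2.47, |z| > 2 → outlier.
Every other value lies within [-855.45, 4736.19].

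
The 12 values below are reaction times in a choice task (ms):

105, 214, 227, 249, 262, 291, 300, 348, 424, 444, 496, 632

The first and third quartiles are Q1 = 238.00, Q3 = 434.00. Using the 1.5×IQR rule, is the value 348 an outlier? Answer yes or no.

IQR = Q3 − Q1 = 434.00 − 238.00 = 196.00.
Lower fence = Q1 − 1.5·IQR = 238.00 − 294.00 = -56.00.
Upper fence = Q3 + 1.5·IQR = 434.00 + 294.00 = 728.00.
348 lies within [-56.00, 728.00].

no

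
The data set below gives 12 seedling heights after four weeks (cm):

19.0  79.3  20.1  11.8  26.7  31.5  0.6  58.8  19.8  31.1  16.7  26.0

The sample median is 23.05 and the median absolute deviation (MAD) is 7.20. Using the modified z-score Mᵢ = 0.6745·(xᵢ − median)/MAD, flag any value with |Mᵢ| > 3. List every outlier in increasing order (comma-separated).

58.8, 79.3

|Mᵢ| > 3 ⇔ |xᵢ − 23.05| > 3·7.20/0.6745 = 32.02.
So outliers lie outside [-8.97, 55.07].
58.8: M = 3.35 → outlier.
79.3: M = 5.27 → outlier.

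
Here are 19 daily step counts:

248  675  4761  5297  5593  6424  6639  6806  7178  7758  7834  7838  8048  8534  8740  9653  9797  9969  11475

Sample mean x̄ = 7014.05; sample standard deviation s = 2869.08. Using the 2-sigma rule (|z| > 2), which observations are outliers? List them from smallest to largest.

Cutoffs at x̄ ± 2s: 7014.05 ± 2·2869.08 = [1275.89, 12752.21].
248: z = -2.36, |z| > 2 → outlier.
675: z = -2.21, |z| > 2 → outlier.
Every other value lies within [1275.89, 12752.21].

248, 675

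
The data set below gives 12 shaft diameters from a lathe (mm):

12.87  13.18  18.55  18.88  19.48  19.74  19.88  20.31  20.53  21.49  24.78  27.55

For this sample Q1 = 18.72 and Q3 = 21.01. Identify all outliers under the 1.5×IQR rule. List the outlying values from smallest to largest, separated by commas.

12.87, 13.18, 24.78, 27.55

IQR = Q3 − Q1 = 21.01 − 18.72 = 2.29.
Lower fence = Q1 − 1.5·IQR = 18.72 − 3.435 = 15.285.
Upper fence = Q3 + 1.5·IQR = 21.01 + 3.435 = 24.445.
12.87 < 15.285 → outlier.
13.18 < 15.285 → outlier.
24.78 > 24.445 → outlier.
27.55 > 24.445 → outlier.
All remaining values lie within [15.285, 24.445].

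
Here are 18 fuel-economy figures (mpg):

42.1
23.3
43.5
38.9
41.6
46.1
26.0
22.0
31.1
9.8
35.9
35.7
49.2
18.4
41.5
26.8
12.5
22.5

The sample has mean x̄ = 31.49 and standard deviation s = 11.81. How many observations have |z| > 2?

0

Cutoffs: x̄ ± 2s = [7.87, 55.11].
Every value lies within the cutoffs.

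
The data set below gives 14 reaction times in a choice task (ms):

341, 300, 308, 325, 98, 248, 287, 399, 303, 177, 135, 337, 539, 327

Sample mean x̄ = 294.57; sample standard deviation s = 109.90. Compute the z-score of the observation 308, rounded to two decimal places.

0.12

z = (308 − 294.57) / 109.90 = 0.12.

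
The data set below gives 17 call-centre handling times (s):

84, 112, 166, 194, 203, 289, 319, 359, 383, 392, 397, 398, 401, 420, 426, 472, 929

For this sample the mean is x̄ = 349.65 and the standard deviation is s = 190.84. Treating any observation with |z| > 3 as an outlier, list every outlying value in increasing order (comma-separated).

929

Cutoffs at x̄ ± 3s: 349.65 ± 3·190.84 = [-222.87, 922.17].
929: z = 3.04, |z| > 3 → outlier.
Every other value lies within [-222.87, 922.17].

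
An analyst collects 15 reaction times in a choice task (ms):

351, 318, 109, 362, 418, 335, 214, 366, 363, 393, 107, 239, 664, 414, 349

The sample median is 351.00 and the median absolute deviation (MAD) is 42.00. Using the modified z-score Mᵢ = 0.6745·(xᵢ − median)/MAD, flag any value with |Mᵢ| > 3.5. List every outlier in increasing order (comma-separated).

107, 109, 664

|Mᵢ| > 3.5 ⇔ |xᵢ − 351.00| > 3.5·42.00/0.6745 = 217.94.
So outliers lie outside [133.06, 568.94].
107: M = -3.92 → outlier.
109: M = -3.89 → outlier.
664: M = 5.03 → outlier.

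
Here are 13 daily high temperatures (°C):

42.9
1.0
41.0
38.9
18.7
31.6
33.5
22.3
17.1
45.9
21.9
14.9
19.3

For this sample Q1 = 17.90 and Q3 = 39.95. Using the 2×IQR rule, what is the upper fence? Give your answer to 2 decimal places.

IQR = Q3 − Q1 = 39.95 − 17.90 = 22.05.
Lower fence = Q1 − 2·IQR = 17.90 − 44.10 = -26.20.
Upper fence = Q3 + 2·IQR = 39.95 + 44.10 = 84.05.

84.05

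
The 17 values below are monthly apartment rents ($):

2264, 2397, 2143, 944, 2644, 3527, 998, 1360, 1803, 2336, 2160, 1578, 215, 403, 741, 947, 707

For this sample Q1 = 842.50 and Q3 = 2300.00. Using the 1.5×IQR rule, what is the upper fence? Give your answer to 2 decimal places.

4486.25

IQR = Q3 − Q1 = 2300.00 − 842.50 = 1457.50.
Lower fence = Q1 − 1.5·IQR = 842.50 − 2186.25 = -1343.75.
Upper fence = Q3 + 1.5·IQR = 2300.00 + 2186.25 = 4486.25.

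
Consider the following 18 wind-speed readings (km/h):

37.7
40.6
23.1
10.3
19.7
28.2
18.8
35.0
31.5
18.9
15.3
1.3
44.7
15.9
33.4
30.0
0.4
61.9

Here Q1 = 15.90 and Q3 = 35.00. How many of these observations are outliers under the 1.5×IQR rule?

IQR = 19.10; fences at 15.90 − 28.65 = -12.75 and 35.00 + 28.65 = 63.65.
Every value lies within the cutoffs.

0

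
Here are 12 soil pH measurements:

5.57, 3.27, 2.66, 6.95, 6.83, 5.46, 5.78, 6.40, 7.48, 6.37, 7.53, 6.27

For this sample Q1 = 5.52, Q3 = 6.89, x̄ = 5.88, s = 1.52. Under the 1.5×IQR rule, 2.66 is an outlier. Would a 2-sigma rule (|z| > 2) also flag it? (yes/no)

yes

z = (2.66 − 5.88) / 1.52 = -2.12.
|z| = 2.12 > 2.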